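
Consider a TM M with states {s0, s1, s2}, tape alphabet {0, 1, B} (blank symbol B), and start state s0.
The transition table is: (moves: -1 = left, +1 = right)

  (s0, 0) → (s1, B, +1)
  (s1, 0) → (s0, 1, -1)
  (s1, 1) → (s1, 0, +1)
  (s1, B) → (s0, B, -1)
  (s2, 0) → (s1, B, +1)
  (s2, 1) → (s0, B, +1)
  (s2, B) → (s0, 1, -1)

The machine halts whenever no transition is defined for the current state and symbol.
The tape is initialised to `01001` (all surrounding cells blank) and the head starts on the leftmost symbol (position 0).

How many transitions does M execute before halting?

12

s0 | [0]1001B   read 0 → write B, move +1, go to s1
s1 | B[1]001B   read 1 → write 0, move +1, go to s1
s1 | B0[0]01B   read 0 → write 1, move -1, go to s0
s0 | B[0]101B   read 0 → write B, move +1, go to s1
s1 | BB[1]01B   read 1 → write 0, move +1, go to s1
s1 | BB0[0]1B   read 0 → write 1, move -1, go to s0
s0 | BB[0]11B   read 0 → write B, move +1, go to s1
s1 | BBB[1]1B   read 1 → write 0, move +1, go to s1
s1 | BBB0[1]B   read 1 → write 0, move +1, go to s1
s1 | BBB00[B]   read B → write B, move -1, go to s0
s0 | BBB0[0]B   read 0 → write B, move +1, go to s1
s1 | BBB0B[B]   read B → write B, move -1, go to s0
s0 | BBB0[B]B
M halts after 12 transitions.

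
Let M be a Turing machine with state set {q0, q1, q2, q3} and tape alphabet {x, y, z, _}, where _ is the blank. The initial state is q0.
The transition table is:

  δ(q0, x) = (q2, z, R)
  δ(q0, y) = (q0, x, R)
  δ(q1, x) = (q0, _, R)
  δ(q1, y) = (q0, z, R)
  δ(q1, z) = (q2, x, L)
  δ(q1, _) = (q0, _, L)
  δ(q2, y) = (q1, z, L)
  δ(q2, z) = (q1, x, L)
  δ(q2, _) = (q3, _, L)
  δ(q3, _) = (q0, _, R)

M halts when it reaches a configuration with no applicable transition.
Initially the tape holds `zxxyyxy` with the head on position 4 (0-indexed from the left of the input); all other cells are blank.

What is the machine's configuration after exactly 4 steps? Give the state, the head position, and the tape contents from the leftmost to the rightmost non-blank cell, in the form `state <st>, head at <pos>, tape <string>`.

state q2, head at 4, tape zxxyxxz

state=q0 head=4 tape=zxxy[y]xy   (q0,y)→(q0,x,R)
state=q0 head=5 tape=zxxyx[x]y   (q0,x)→(q2,z,R)
state=q2 head=6 tape=zxxyxz[y]   (q2,y)→(q1,z,L)
state=q1 head=5 tape=zxxyx[z]z   (q1,z)→(q2,x,L)
state=q2 head=4 tape=zxxy[x]xz
After 4 steps: state q2, head at 4, tape zxxyxxz.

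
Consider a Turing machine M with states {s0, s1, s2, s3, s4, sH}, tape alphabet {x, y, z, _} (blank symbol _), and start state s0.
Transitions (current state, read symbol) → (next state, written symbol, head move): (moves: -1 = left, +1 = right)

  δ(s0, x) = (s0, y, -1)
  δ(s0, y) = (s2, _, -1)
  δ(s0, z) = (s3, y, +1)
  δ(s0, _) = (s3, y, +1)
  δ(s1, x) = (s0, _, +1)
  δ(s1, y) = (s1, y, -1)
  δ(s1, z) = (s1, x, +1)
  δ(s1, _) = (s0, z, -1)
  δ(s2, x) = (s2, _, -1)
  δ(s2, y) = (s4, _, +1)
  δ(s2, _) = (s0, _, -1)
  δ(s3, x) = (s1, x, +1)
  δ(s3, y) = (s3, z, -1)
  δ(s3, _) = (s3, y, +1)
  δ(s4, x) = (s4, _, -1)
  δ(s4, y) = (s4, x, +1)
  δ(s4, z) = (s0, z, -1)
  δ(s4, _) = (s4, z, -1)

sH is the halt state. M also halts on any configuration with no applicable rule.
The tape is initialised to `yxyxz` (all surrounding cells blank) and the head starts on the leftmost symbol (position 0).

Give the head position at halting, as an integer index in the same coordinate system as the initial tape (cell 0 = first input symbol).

-3

s0 | ____[y]xyxz   read y → write _, move -1, go to s2
s2 | ___[_]_xyxz   read _ → write _, move -1, go to s0
s0 | __[_]__xyxz   read _ → write y, move +1, go to s3
s3 | __y[_]_xyxz   read _ → write y, move +1, go to s3
s3 | __yy[_]xyxz   read _ → write y, move +1, go to s3
s3 | __yyy[x]yxz   read x → write x, move +1, go to s1
s1 | __yyyx[y]xz   read y → write y, move -1, go to s1
s1 | __yyy[x]yxz   read x → write _, move +1, go to s0
s0 | __yyy_[y]xz   read y → write _, move -1, go to s2
s2 | __yyy[_]_xz   read _ → write _, move -1, go to s0
s0 | __yy[y]__xz   read y → write _, move -1, go to s2
s2 | __y[y]___xz   read y → write _, move +1, go to s4
s4 | __y_[_]__xz   read _ → write z, move -1, go to s4
s4 | __y[_]z__xz   read _ → write z, move -1, go to s4
s4 | __[y]zz__xz   read y → write x, move +1, go to s4
s4 | __x[z]z__xz   read z → write z, move -1, go to s0
s0 | __[x]zz__xz   read x → write y, move -1, go to s0
s0 | _[_]yzz__xz   read _ → write y, move +1, go to s3
s3 | _y[y]zz__xz   read y → write z, move -1, go to s3
s3 | _[y]zzz__xz   read y → write z, move -1, go to s3
s3 | [_]zzzz__xz   read _ → write y, move +1, go to s3
s3 | y[z]zzz__xz
At halt the head is at cell -3.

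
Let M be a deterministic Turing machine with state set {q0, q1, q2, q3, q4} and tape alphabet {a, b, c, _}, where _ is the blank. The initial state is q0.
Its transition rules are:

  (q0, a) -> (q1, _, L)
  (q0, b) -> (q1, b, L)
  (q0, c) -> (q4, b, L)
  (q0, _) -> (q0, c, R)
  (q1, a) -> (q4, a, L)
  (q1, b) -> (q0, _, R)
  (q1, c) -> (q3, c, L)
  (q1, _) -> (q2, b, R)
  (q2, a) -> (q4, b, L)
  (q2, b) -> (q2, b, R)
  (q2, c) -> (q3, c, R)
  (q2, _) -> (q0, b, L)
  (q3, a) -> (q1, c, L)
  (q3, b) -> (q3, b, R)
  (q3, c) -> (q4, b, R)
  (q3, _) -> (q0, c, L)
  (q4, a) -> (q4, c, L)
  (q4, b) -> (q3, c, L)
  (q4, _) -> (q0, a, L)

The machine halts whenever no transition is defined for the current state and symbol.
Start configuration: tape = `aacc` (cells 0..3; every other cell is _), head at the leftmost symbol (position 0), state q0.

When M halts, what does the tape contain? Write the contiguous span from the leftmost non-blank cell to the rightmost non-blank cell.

state=q0 head=0 tape=__[a]acc   (q0,a)→(q1,_,L)
state=q1 head=-1 tape=_[_]_acc   (q1,_)→(q2,b,R)
state=q2 head=0 tape=_b[_]acc   (q2,_)→(q0,b,L)
state=q0 head=-1 tape=_[b]bacc   (q0,b)→(q1,b,L)
state=q1 head=-2 tape=[_]bbacc   (q1,_)→(q2,b,R)
state=q2 head=-1 tape=b[b]bacc   (q2,b)→(q2,b,R)
state=q2 head=0 tape=bb[b]acc   (q2,b)→(q2,b,R)
state=q2 head=1 tape=bbb[a]cc   (q2,a)→(q4,b,L)
state=q4 head=0 tape=bb[b]bcc   (q4,b)→(q3,c,L)
state=q3 head=-1 tape=b[b]cbcc   (q3,b)→(q3,b,R)
state=q3 head=0 tape=bb[c]bcc   (q3,c)→(q4,b,R)
state=q4 head=1 tape=bbb[b]cc   (q4,b)→(q3,c,L)
state=q3 head=0 tape=bb[b]ccc   (q3,b)→(q3,b,R)
state=q3 head=1 tape=bbb[c]cc   (q3,c)→(q4,b,R)
state=q4 head=2 tape=bbbb[c]c
The non-blank tape span at halt is bbbbcc.

bbbbcc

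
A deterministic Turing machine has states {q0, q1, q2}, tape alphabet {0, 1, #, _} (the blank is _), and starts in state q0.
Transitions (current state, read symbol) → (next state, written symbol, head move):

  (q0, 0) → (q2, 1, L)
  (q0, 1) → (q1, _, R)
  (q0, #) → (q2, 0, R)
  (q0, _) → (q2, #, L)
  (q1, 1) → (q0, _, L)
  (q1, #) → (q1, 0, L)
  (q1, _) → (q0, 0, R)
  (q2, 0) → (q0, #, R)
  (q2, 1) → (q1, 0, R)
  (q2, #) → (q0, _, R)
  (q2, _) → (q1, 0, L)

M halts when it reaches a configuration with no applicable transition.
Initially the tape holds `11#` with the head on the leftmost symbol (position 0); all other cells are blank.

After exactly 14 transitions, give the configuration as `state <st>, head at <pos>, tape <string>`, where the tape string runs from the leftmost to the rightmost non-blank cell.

state q0, head at 2, tape ##_0#

state=q0 head=0 tape=__[1]1#   (q0,1)→(q1,_,R)
state=q1 head=1 tape=___[1]#   (q1,1)→(q0,_,L)
state=q0 head=0 tape=__[_]_#   (q0,_)→(q2,#,L)
state=q2 head=-1 tape=_[_]#_#   (q2,_)→(q1,0,L)
state=q1 head=-2 tape=[_]0#_#   (q1,_)→(q0,0,R)
state=q0 head=-1 tape=0[0]#_#   (q0,0)→(q2,1,L)
state=q2 head=-2 tape=[0]1#_#   (q2,0)→(q0,#,R)
state=q0 head=-1 tape=#[1]#_#   (q0,1)→(q1,_,R)
state=q1 head=0 tape=#_[#]_#   (q1,#)→(q1,0,L)
state=q1 head=-1 tape=#[_]0_#   (q1,_)→(q0,0,R)
state=q0 head=0 tape=#0[0]_#   (q0,0)→(q2,1,L)
state=q2 head=-1 tape=#[0]1_#   (q2,0)→(q0,#,R)
state=q0 head=0 tape=##[1]_#   (q0,1)→(q1,_,R)
state=q1 head=1 tape=##_[_]#   (q1,_)→(q0,0,R)
state=q0 head=2 tape=##_0[#]
After 14 steps: state q0, head at 2, tape ##_0#.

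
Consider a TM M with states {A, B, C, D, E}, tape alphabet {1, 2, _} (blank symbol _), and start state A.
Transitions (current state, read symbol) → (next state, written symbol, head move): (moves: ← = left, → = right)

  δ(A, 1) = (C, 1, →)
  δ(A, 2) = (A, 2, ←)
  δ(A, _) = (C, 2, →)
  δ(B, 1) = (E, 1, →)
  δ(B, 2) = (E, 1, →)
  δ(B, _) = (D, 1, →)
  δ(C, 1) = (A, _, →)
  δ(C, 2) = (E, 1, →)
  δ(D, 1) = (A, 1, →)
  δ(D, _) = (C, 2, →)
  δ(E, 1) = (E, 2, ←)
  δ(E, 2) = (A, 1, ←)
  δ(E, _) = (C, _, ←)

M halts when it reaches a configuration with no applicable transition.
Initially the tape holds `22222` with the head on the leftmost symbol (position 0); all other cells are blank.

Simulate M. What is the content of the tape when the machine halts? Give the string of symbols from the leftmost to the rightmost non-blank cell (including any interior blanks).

state=A head=0 tape=_[2]2222__   (A,2)→(A,2,←)
state=A head=-1 tape=[_]22222__   (A,_)→(C,2,→)
state=C head=0 tape=2[2]2222__   (C,2)→(E,1,→)
state=E head=1 tape=21[2]222__   (E,2)→(A,1,←)
state=A head=0 tape=2[1]1222__   (A,1)→(C,1,→)
state=C head=1 tape=21[1]222__   (C,1)→(A,_,→)
state=A head=2 tape=21_[2]22__   (A,2)→(A,2,←)
state=A head=1 tape=21[_]222__   (A,_)→(C,2,→)
state=C head=2 tape=212[2]22__   (C,2)→(E,1,→)
state=E head=3 tape=2121[2]2__   (E,2)→(A,1,←)
state=A head=2 tape=212[1]12__   (A,1)→(C,1,→)
state=C head=3 tape=2121[1]2__   (C,1)→(A,_,→)
state=A head=4 tape=2121_[2]__   (A,2)→(A,2,←)
state=A head=3 tape=2121[_]2__   (A,_)→(C,2,→)
state=C head=4 tape=21212[2]__   (C,2)→(E,1,→)
state=E head=5 tape=212121[_]_   (E,_)→(C,_,←)
state=C head=4 tape=21212[1]__   (C,1)→(A,_,→)
state=A head=5 tape=21212_[_]_   (A,_)→(C,2,→)
state=C head=6 tape=21212_2[_]
The non-blank tape span at halt is 21212_2.

21212_2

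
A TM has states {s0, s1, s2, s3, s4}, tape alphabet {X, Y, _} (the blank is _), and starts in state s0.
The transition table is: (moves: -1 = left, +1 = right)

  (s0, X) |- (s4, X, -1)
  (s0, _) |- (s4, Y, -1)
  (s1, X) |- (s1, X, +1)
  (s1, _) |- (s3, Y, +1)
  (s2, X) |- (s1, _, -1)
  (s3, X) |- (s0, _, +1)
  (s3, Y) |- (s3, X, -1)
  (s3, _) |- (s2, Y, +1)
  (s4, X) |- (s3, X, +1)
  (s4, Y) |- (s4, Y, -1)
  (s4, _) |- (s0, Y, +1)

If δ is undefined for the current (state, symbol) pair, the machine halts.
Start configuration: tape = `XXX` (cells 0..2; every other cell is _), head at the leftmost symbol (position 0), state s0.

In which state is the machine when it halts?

s0 | __[X]XX   read X → write X, move -1, go to s4
s4 | _[_]XXX   read _ → write Y, move +1, go to s0
s0 | _Y[X]XX   read X → write X, move -1, go to s4
s4 | _[Y]XXX   read Y → write Y, move -1, go to s4
s4 | [_]YXXX   read _ → write Y, move +1, go to s0
s0 | Y[Y]XXX
No transition is defined for (s0, Y); M halts in state s0.

s0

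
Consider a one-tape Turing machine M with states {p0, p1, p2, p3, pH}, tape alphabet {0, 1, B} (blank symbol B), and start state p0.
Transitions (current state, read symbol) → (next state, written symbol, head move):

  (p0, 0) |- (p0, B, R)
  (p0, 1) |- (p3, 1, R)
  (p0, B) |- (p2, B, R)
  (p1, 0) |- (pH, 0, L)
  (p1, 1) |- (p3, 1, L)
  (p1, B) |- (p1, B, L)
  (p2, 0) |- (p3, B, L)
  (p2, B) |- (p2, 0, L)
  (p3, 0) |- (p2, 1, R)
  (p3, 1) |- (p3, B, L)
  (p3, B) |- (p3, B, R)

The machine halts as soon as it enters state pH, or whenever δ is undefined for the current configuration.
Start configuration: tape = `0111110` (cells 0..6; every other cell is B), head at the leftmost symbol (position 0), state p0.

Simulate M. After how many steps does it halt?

p0 | [0]111110B   read 0 → write B, move R, go to p0
p0 | B[1]11110B   read 1 → write 1, move R, go to p3
p3 | B1[1]1110B   read 1 → write B, move L, go to p3
p3 | B[1]B1110B   read 1 → write B, move L, go to p3
p3 | [B]BB1110B   read B → write B, move R, go to p3
p3 | B[B]B1110B   read B → write B, move R, go to p3
p3 | BB[B]1110B   read B → write B, move R, go to p3
p3 | BBB[1]110B   read 1 → write B, move L, go to p3
p3 | BB[B]B110B   read B → write B, move R, go to p3
p3 | BBB[B]110B   read B → write B, move R, go to p3
p3 | BBBB[1]10B   read 1 → write B, move L, go to p3
p3 | BBB[B]B10B   read B → write B, move R, go to p3
p3 | BBBB[B]10B   read B → write B, move R, go to p3
p3 | BBBBB[1]0B   read 1 → write B, move L, go to p3
p3 | BBBB[B]B0B   read B → write B, move R, go to p3
p3 | BBBBB[B]0B   read B → write B, move R, go to p3
p3 | BBBBBB[0]B   read 0 → write 1, move R, go to p2
p2 | BBBBBB1[B]   read B → write 0, move L, go to p2
p2 | BBBBBB[1]0
M halts after 18 transitions.

18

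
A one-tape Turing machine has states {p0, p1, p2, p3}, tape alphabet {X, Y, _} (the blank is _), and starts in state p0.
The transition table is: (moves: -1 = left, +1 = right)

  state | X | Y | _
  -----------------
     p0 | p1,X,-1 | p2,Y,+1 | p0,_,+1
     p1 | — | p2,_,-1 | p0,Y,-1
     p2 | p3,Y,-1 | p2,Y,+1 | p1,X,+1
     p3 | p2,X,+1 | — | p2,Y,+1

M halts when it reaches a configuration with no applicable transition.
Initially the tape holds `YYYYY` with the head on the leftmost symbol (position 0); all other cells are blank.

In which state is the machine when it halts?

p0 | [Y]YYYY__   read Y → write Y, move +1, go to p2
p2 | Y[Y]YYY__   read Y → write Y, move +1, go to p2
p2 | YY[Y]YY__   read Y → write Y, move +1, go to p2
p2 | YYY[Y]Y__   read Y → write Y, move +1, go to p2
p2 | YYYY[Y]__   read Y → write Y, move +1, go to p2
p2 | YYYYY[_]_   read _ → write X, move +1, go to p1
p1 | YYYYYX[_]   read _ → write Y, move -1, go to p0
p0 | YYYYY[X]Y   read X → write X, move -1, go to p1
p1 | YYYY[Y]XY   read Y → write _, move -1, go to p2
p2 | YYY[Y]_XY   read Y → write Y, move +1, go to p2
p2 | YYYY[_]XY   read _ → write X, move +1, go to p1
p1 | YYYYX[X]Y
No transition is defined for (p1, X); M halts in state p1.

p1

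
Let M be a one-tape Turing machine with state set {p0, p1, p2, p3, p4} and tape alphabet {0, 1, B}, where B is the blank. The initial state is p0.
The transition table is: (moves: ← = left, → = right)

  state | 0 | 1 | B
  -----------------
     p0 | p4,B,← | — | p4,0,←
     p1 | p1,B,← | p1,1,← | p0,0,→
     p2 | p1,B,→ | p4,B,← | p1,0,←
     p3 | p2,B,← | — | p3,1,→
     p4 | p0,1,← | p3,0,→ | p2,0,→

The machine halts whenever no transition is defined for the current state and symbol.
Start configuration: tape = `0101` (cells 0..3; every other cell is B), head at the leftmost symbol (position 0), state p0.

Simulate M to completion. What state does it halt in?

p0

p0 | BBBB[0]101   read 0 → write B, move ←, go to p4
p4 | BBB[B]B101   read B → write 0, move →, go to p2
p2 | BBB0[B]101   read B → write 0, move ←, go to p1
p1 | BBB[0]0101   read 0 → write B, move ←, go to p1
p1 | BB[B]B0101   read B → write 0, move →, go to p0
p0 | BB0[B]0101   read B → write 0, move ←, go to p4
p4 | BB[0]00101   read 0 → write 1, move ←, go to p0
p0 | B[B]100101   read B → write 0, move ←, go to p4
p4 | [B]0100101   read B → write 0, move →, go to p2
p2 | 0[0]100101   read 0 → write B, move →, go to p1
p1 | 0B[1]00101   read 1 → write 1, move ←, go to p1
p1 | 0[B]100101   read B → write 0, move →, go to p0
p0 | 00[1]00101
No transition is defined for (p0, 1); M halts in state p0.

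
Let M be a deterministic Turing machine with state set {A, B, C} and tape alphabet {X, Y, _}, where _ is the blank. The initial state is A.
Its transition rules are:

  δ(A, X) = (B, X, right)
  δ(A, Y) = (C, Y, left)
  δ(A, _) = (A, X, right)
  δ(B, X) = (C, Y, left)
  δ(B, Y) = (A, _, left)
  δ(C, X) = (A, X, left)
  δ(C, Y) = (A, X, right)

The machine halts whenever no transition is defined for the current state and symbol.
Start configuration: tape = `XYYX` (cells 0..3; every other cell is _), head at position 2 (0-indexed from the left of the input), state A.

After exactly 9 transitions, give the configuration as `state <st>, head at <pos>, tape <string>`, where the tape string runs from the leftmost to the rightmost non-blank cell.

A | _XY[Y]X   read Y → write Y, move left, go to C
C | _X[Y]YX   read Y → write X, move right, go to A
A | _XX[Y]X   read Y → write Y, move left, go to C
C | _X[X]YX   read X → write X, move left, go to A
A | _[X]XYX   read X → write X, move right, go to B
B | _X[X]YX   read X → write Y, move left, go to C
C | _[X]YYX   read X → write X, move left, go to A
A | [_]XYYX   read _ → write X, move right, go to A
A | X[X]YYX   read X → write X, move right, go to B
B | XX[Y]YX
After 9 steps: state B, head at 1, tape XXYYX.

state B, head at 1, tape XXYYX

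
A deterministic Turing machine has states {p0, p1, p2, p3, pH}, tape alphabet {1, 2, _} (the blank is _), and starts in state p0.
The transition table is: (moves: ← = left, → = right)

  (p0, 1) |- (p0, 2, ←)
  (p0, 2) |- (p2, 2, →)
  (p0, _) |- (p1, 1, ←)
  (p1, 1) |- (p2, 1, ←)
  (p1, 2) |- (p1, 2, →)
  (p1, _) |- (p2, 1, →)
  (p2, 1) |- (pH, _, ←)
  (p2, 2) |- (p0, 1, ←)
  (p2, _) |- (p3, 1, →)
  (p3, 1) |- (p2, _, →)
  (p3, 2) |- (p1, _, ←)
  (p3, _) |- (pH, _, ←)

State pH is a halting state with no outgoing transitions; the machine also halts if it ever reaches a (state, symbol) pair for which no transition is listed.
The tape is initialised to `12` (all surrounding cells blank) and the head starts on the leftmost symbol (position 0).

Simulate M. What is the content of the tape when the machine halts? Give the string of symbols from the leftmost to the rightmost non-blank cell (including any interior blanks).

p0 | __[1]2   read 1 → write 2, move ←, go to p0
p0 | _[_]22   read _ → write 1, move ←, go to p1
p1 | [_]122   read _ → write 1, move →, go to p2
p2 | 1[1]22   read 1 → write _, move ←, go to pH
pH | [1]_22
The non-blank tape span at halt is 1_22.

1_22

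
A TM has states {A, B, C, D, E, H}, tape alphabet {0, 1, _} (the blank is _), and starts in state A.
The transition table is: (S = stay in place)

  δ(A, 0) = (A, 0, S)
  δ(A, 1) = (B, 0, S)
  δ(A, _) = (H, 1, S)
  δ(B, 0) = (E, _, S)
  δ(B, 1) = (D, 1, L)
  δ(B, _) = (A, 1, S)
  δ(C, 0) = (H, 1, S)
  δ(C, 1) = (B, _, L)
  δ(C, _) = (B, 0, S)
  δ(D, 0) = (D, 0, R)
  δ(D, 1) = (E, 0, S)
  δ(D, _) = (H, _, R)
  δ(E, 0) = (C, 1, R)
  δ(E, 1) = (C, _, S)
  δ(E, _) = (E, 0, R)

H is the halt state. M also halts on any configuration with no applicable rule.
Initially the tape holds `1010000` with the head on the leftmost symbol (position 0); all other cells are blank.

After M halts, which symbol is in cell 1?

state=A head=0 tape=[1]010000   (A,1)→(B,0,S)
state=B head=0 tape=[0]010000   (B,0)→(E,_,S)
state=E head=0 tape=[_]010000   (E,_)→(E,0,R)
state=E head=1 tape=0[0]10000   (E,0)→(C,1,R)
state=C head=2 tape=01[1]0000   (C,1)→(B,_,L)
state=B head=1 tape=0[1]_0000   (B,1)→(D,1,L)
state=D head=0 tape=[0]1_0000   (D,0)→(D,0,R)
state=D head=1 tape=0[1]_0000   (D,1)→(E,0,S)
state=E head=1 tape=0[0]_0000   (E,0)→(C,1,R)
state=C head=2 tape=01[_]0000   (C,_)→(B,0,S)
state=B head=2 tape=01[0]0000   (B,0)→(E,_,S)
state=E head=2 tape=01[_]0000   (E,_)→(E,0,R)
state=E head=3 tape=010[0]000   (E,0)→(C,1,R)
state=C head=4 tape=0101[0]00   (C,0)→(H,1,S)
state=H head=4 tape=0101[1]00
Cell 1 holds 1 when M halts.

1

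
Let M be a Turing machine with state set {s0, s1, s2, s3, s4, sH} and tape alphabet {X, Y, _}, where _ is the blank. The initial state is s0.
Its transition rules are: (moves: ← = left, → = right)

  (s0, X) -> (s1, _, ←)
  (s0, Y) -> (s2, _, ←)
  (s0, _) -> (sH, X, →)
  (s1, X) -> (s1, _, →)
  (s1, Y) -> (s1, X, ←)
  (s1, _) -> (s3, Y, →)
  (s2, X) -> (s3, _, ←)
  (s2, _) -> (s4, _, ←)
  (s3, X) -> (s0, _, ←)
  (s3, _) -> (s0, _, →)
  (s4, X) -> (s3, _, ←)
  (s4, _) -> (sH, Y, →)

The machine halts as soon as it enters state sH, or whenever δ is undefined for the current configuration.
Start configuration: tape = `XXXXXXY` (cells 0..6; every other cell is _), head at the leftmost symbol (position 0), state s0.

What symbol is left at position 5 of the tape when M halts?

_

state=s0 head=0 tape=_[X]XXXXXY   (s0,X)→(s1,_,←)
state=s1 head=-1 tape=[_]_XXXXXY   (s1,_)→(s3,Y,→)
state=s3 head=0 tape=Y[_]XXXXXY   (s3,_)→(s0,_,→)
state=s0 head=1 tape=Y_[X]XXXXY   (s0,X)→(s1,_,←)
state=s1 head=0 tape=Y[_]_XXXXY   (s1,_)→(s3,Y,→)
state=s3 head=1 tape=YY[_]XXXXY   (s3,_)→(s0,_,→)
state=s0 head=2 tape=YY_[X]XXXY   (s0,X)→(s1,_,←)
state=s1 head=1 tape=YY[_]_XXXY   (s1,_)→(s3,Y,→)
state=s3 head=2 tape=YYY[_]XXXY   (s3,_)→(s0,_,→)
state=s0 head=3 tape=YYY_[X]XXY   (s0,X)→(s1,_,←)
state=s1 head=2 tape=YYY[_]_XXY   (s1,_)→(s3,Y,→)
state=s3 head=3 tape=YYYY[_]XXY   (s3,_)→(s0,_,→)
state=s0 head=4 tape=YYYY_[X]XY   (s0,X)→(s1,_,←)
state=s1 head=3 tape=YYYY[_]_XY   (s1,_)→(s3,Y,→)
state=s3 head=4 tape=YYYYY[_]XY   (s3,_)→(s0,_,→)
state=s0 head=5 tape=YYYYY_[X]Y   (s0,X)→(s1,_,←)
state=s1 head=4 tape=YYYYY[_]_Y   (s1,_)→(s3,Y,→)
state=s3 head=5 tape=YYYYYY[_]Y   (s3,_)→(s0,_,→)
state=s0 head=6 tape=YYYYYY_[Y]   (s0,Y)→(s2,_,←)
state=s2 head=5 tape=YYYYYY[_]_   (s2,_)→(s4,_,←)
state=s4 head=4 tape=YYYYY[Y]__
Cell 5 holds _ when M halts.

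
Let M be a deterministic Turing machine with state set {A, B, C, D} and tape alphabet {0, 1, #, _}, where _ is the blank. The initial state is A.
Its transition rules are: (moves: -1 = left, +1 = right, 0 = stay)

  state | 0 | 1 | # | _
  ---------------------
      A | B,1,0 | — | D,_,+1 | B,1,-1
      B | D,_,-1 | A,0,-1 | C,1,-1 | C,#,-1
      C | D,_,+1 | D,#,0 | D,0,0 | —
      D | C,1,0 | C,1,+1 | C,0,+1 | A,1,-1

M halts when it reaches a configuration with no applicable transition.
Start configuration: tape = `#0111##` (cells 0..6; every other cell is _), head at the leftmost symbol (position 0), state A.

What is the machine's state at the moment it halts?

state=A head=0 tape=[#]0111##_   (A,#)→(D,_,+1)
state=D head=1 tape=_[0]111##_   (D,0)→(C,1,0)
state=C head=1 tape=_[1]111##_   (C,1)→(D,#,0)
state=D head=1 tape=_[#]111##_   (D,#)→(C,0,+1)
state=C head=2 tape=_0[1]11##_   (C,1)→(D,#,0)
state=D head=2 tape=_0[#]11##_   (D,#)→(C,0,+1)
state=C head=3 tape=_00[1]1##_   (C,1)→(D,#,0)
state=D head=3 tape=_00[#]1##_   (D,#)→(C,0,+1)
state=C head=4 tape=_000[1]##_   (C,1)→(D,#,0)
state=D head=4 tape=_000[#]##_   (D,#)→(C,0,+1)
state=C head=5 tape=_0000[#]#_   (C,#)→(D,0,0)
state=D head=5 tape=_0000[0]#_   (D,0)→(C,1,0)
state=C head=5 tape=_0000[1]#_   (C,1)→(D,#,0)
state=D head=5 tape=_0000[#]#_   (D,#)→(C,0,+1)
state=C head=6 tape=_00000[#]_   (C,#)→(D,0,0)
state=D head=6 tape=_00000[0]_   (D,0)→(C,1,0)
state=C head=6 tape=_00000[1]_   (C,1)→(D,#,0)
state=D head=6 tape=_00000[#]_   (D,#)→(C,0,+1)
state=C head=7 tape=_000000[_]
No transition is defined for (C, _); M halts in state C.

C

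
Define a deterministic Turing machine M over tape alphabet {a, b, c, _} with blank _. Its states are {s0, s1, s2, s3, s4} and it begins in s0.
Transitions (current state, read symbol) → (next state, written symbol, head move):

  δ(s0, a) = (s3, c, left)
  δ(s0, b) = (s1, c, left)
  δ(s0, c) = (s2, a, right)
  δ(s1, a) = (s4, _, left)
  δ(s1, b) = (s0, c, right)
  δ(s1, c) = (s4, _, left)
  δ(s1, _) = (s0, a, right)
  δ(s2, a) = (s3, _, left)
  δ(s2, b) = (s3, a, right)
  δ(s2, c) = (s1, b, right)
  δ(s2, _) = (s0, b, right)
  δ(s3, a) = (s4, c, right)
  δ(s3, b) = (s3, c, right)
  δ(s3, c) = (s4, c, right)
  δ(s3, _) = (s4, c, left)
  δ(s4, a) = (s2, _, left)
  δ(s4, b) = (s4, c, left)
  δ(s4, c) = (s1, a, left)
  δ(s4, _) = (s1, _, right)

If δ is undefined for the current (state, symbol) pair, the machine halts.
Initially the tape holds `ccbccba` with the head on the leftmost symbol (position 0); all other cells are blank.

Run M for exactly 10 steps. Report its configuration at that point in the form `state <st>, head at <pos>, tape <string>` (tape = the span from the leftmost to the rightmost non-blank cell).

s0 | [c]cbccba   read c → write a, move right, go to s2
s2 | a[c]bccba   read c → write b, move right, go to s1
s1 | ab[b]ccba   read b → write c, move right, go to s0
s0 | abc[c]cba   read c → write a, move right, go to s2
s2 | abca[c]ba   read c → write b, move right, go to s1
s1 | abcab[b]a   read b → write c, move right, go to s0
s0 | abcabc[a]   read a → write c, move left, go to s3
s3 | abcab[c]c   read c → write c, move right, go to s4
s4 | abcabc[c]   read c → write a, move left, go to s1
s1 | abcab[c]a   read c → write _, move left, go to s4
s4 | abca[b]_a
After 10 steps: state s4, head at 4, tape abcab_a.

state s4, head at 4, tape abcab_a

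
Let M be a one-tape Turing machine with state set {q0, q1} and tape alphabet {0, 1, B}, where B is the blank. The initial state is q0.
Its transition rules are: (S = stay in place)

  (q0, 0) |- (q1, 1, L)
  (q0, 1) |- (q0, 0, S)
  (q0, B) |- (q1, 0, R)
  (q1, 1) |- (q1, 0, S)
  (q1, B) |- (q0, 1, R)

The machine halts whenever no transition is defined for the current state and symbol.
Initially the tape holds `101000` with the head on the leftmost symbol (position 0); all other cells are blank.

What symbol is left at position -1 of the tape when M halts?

state=q0 head=0 tape=B[1]01000   (q0,1)→(q0,0,S)
state=q0 head=0 tape=B[0]01000   (q0,0)→(q1,1,L)
state=q1 head=-1 tape=[B]101000   (q1,B)→(q0,1,R)
state=q0 head=0 tape=1[1]01000   (q0,1)→(q0,0,S)
state=q0 head=0 tape=1[0]01000   (q0,0)→(q1,1,L)
state=q1 head=-1 tape=[1]101000   (q1,1)→(q1,0,S)
state=q1 head=-1 tape=[0]101000
Cell -1 holds 0 when M halts.

0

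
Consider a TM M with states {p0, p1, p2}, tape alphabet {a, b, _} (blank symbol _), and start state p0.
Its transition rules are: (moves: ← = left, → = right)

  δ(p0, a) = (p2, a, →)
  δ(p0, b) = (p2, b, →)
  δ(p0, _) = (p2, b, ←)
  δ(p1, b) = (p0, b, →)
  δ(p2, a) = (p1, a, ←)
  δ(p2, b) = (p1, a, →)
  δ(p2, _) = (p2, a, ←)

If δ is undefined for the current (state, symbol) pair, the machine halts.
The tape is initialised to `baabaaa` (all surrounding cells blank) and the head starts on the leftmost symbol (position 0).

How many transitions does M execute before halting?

5

p0 | [b]aabaaa   read b → write b, move →, go to p2
p2 | b[a]abaaa   read a → write a, move ←, go to p1
p1 | [b]aabaaa   read b → write b, move →, go to p0
p0 | b[a]abaaa   read a → write a, move →, go to p2
p2 | ba[a]baaa   read a → write a, move ←, go to p1
p1 | b[a]abaaa
M halts after 5 transitions.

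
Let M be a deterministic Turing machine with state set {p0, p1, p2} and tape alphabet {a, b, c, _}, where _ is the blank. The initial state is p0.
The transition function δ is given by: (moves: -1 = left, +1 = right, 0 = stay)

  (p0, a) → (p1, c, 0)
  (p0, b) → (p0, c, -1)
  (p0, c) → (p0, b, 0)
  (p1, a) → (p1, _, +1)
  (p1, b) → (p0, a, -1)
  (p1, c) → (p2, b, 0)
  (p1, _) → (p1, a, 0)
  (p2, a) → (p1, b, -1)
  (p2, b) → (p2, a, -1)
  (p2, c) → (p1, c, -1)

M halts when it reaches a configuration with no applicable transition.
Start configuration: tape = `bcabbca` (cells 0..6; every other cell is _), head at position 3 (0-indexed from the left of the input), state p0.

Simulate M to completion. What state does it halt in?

state=p0 head=3 tape=_bca[b]bca   (p0,b)→(p0,c,-1)
state=p0 head=2 tape=_bc[a]cbca   (p0,a)→(p1,c,0)
state=p1 head=2 tape=_bc[c]cbca   (p1,c)→(p2,b,0)
state=p2 head=2 tape=_bc[b]cbca   (p2,b)→(p2,a,-1)
state=p2 head=1 tape=_b[c]acbca   (p2,c)→(p1,c,-1)
state=p1 head=0 tape=_[b]cacbca   (p1,b)→(p0,a,-1)
state=p0 head=-1 tape=[_]acacbca
No transition is defined for (p0, _); M halts in state p0.

p0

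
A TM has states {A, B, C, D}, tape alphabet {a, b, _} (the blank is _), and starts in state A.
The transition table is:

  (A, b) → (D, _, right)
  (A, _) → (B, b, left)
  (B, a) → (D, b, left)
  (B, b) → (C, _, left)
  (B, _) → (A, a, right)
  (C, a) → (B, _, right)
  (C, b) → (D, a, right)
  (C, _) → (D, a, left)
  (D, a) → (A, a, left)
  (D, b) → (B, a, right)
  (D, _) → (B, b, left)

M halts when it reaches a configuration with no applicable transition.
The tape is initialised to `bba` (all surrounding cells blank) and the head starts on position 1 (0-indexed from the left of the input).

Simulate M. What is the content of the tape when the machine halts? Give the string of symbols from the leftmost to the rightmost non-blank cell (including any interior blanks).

A | _____b[b]a   read b → write _, move right, go to D
D | _____b_[a]   read a → write a, move left, go to A
A | _____b[_]a   read _ → write b, move left, go to B
B | _____[b]ba   read b → write _, move left, go to C
C | ____[_]_ba   read _ → write a, move left, go to D
D | ___[_]a_ba   read _ → write b, move left, go to B
B | __[_]ba_ba   read _ → write a, move right, go to A
A | __a[b]a_ba   read b → write _, move right, go to D
D | __a_[a]_ba   read a → write a, move left, go to A
A | __a[_]a_ba   read _ → write b, move left, go to B
B | __[a]ba_ba   read a → write b, move left, go to D
D | _[_]bba_ba   read _ → write b, move left, go to B
B | [_]bbba_ba   read _ → write a, move right, go to A
A | a[b]bba_ba   read b → write _, move right, go to D
D | a_[b]ba_ba   read b → write a, move right, go to B
B | a_a[b]a_ba   read b → write _, move left, go to C
C | a_[a]_a_ba   read a → write _, move right, go to B
B | a__[_]a_ba   read _ → write a, move right, go to A
A | a__a[a]_ba
The non-blank tape span at halt is a__aa_ba.

a__aa_ba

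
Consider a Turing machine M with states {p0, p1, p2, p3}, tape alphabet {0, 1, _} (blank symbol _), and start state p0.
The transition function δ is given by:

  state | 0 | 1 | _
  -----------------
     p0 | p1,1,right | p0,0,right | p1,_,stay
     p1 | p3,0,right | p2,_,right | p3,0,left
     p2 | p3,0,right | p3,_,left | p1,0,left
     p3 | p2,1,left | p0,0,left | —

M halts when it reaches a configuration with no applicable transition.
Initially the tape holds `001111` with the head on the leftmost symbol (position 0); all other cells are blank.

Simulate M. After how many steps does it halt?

14

p0 | [0]01111_   read 0 → write 1, move right, go to p1
p1 | 1[0]1111_   read 0 → write 0, move right, go to p3
p3 | 10[1]111_   read 1 → write 0, move left, go to p0
p0 | 1[0]0111_   read 0 → write 1, move right, go to p1
p1 | 11[0]111_   read 0 → write 0, move right, go to p3
p3 | 110[1]11_   read 1 → write 0, move left, go to p0
p0 | 11[0]011_   read 0 → write 1, move right, go to p1
p1 | 111[0]11_   read 0 → write 0, move right, go to p3
p3 | 1110[1]1_   read 1 → write 0, move left, go to p0
p0 | 111[0]01_   read 0 → write 1, move right, go to p1
p1 | 1111[0]1_   read 0 → write 0, move right, go to p3
p3 | 11110[1]_   read 1 → write 0, move left, go to p0
p0 | 1111[0]0_   read 0 → write 1, move right, go to p1
p1 | 11111[0]_   read 0 → write 0, move right, go to p3
p3 | 111110[_]
M halts after 14 transitions.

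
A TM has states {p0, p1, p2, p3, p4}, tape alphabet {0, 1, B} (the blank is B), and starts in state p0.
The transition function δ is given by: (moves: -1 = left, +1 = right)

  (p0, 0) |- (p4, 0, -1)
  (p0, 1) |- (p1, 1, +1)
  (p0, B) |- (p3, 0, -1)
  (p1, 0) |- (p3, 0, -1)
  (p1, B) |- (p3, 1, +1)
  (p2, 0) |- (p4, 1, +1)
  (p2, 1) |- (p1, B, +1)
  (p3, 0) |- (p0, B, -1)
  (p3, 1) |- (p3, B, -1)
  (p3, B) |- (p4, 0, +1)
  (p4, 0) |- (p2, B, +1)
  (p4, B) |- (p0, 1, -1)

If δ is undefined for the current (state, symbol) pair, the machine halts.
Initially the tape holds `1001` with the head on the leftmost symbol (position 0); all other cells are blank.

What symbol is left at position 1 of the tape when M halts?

B

state=p0 head=0 tape=BBBB[1]001   (p0,1)→(p1,1,+1)
state=p1 head=1 tape=BBBB1[0]01   (p1,0)→(p3,0,-1)
state=p3 head=0 tape=BBBB[1]001   (p3,1)→(p3,B,-1)
state=p3 head=-1 tape=BBB[B]B001   (p3,B)→(p4,0,+1)
state=p4 head=0 tape=BBB0[B]001   (p4,B)→(p0,1,-1)
state=p0 head=-1 tape=BBB[0]1001   (p0,0)→(p4,0,-1)
state=p4 head=-2 tape=BB[B]01001   (p4,B)→(p0,1,-1)
state=p0 head=-3 tape=B[B]101001   (p0,B)→(p3,0,-1)
state=p3 head=-4 tape=[B]0101001   (p3,B)→(p4,0,+1)
state=p4 head=-3 tape=0[0]101001   (p4,0)→(p2,B,+1)
state=p2 head=-2 tape=0B[1]01001   (p2,1)→(p1,B,+1)
state=p1 head=-1 tape=0BB[0]1001   (p1,0)→(p3,0,-1)
state=p3 head=-2 tape=0B[B]01001   (p3,B)→(p4,0,+1)
state=p4 head=-1 tape=0B0[0]1001   (p4,0)→(p2,B,+1)
state=p2 head=0 tape=0B0B[1]001   (p2,1)→(p1,B,+1)
state=p1 head=1 tape=0B0BB[0]01   (p1,0)→(p3,0,-1)
state=p3 head=0 tape=0B0B[B]001   (p3,B)→(p4,0,+1)
state=p4 head=1 tape=0B0B0[0]01   (p4,0)→(p2,B,+1)
state=p2 head=2 tape=0B0B0B[0]1   (p2,0)→(p4,1,+1)
state=p4 head=3 tape=0B0B0B1[1]
Cell 1 holds B when M halts.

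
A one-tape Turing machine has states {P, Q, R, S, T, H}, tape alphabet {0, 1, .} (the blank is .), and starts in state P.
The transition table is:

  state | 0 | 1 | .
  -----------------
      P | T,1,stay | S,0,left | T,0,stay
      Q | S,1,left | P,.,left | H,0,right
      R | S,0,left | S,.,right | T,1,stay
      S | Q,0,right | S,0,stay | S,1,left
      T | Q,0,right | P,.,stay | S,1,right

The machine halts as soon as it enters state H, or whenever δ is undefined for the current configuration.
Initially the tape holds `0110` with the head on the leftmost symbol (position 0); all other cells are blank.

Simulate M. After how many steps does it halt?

10

P | [0]110   read 0 → write 1, move stay, go to T
T | [1]110   read 1 → write ., move stay, go to P
P | [.]110   read . → write 0, move stay, go to T
T | [0]110   read 0 → write 0, move right, go to Q
Q | 0[1]10   read 1 → write ., move left, go to P
P | [0].10   read 0 → write 1, move stay, go to T
T | [1].10   read 1 → write ., move stay, go to P
P | [.].10   read . → write 0, move stay, go to T
T | [0].10   read 0 → write 0, move right, go to Q
Q | 0[.]10   read . → write 0, move right, go to H
H | 00[1]0
M halts after 10 transitions.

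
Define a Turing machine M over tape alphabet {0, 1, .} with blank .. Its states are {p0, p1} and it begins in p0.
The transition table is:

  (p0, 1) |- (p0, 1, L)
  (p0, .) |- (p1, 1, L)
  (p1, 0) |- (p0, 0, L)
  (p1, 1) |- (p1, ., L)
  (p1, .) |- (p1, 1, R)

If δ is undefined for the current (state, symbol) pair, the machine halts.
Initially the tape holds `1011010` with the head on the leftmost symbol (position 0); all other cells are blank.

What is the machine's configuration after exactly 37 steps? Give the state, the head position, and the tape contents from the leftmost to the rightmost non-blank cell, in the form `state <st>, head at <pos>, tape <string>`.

state=p0 head=0 tape=........[1]011010   (p0,1)→(p0,1,L)
state=p0 head=-1 tape=.......[.]1011010   (p0,.)→(p1,1,L)
state=p1 head=-2 tape=......[.]11011010   (p1,.)→(p1,1,R)
state=p1 head=-1 tape=......1[1]1011010   (p1,1)→(p1,.,L)
state=p1 head=-2 tape=......[1].1011010   (p1,1)→(p1,.,L)
state=p1 head=-3 tape=.....[.]..1011010   (p1,.)→(p1,1,R)
state=p1 head=-2 tape=.....1[.].1011010   (p1,.)→(p1,1,R)
state=p1 head=-1 tape=.....11[.]1011010   (p1,.)→(p1,1,R)
state=p1 head=0 tape=.....111[1]011010   (p1,1)→(p1,.,L)
state=p1 head=-1 tape=.....11[1].011010   (p1,1)→(p1,.,L)
state=p1 head=-2 tape=.....1[1]..011010   (p1,1)→(p1,.,L)
state=p1 head=-3 tape=.....[1]...011010   (p1,1)→(p1,.,L)
state=p1 head=-4 tape=....[.]....011010   (p1,.)→(p1,1,R)
state=p1 head=-3 tape=....1[.]...011010   (p1,.)→(p1,1,R)
state=p1 head=-2 tape=....11[.]..011010   (p1,.)→(p1,1,R)
state=p1 head=-1 tape=....111[.].011010   (p1,.)→(p1,1,R)
state=p1 head=0 tape=....1111[.]011010   (p1,.)→(p1,1,R)
state=p1 head=1 tape=....11111[0]11010   (p1,0)→(p0,0,L)
state=p0 head=0 tape=....1111[1]011010   (p0,1)→(p0,1,L)
state=p0 head=-1 tape=....111[1]1011010   (p0,1)→(p0,1,L)
state=p0 head=-2 tape=....11[1]11011010   (p0,1)→(p0,1,L)
state=p0 head=-3 tape=....1[1]111011010   (p0,1)→(p0,1,L)
state=p0 head=-4 tape=....[1]1111011010   (p0,1)→(p0,1,L)
state=p0 head=-5 tape=...[.]11111011010   (p0,.)→(p1,1,L)
state=p1 head=-6 tape=..[.]111111011010   (p1,.)→(p1,1,R)
state=p1 head=-5 tape=..1[1]11111011010   (p1,1)→(p1,.,L)
state=p1 head=-6 tape=..[1].11111011010   (p1,1)→(p1,.,L)
state=p1 head=-7 tape=.[.]..11111011010   (p1,.)→(p1,1,R)
state=p1 head=-6 tape=.1[.].11111011010   (p1,.)→(p1,1,R)
state=p1 head=-5 tape=.11[.]11111011010   (p1,.)→(p1,1,R)
state=p1 head=-4 tape=.111[1]1111011010   (p1,1)→(p1,.,L)
state=p1 head=-5 tape=.11[1].1111011010   (p1,1)→(p1,.,L)
state=p1 head=-6 tape=.1[1]..1111011010   (p1,1)→(p1,.,L)
state=p1 head=-7 tape=.[1]...1111011010   (p1,1)→(p1,.,L)
state=p1 head=-8 tape=[.]....1111011010   (p1,.)→(p1,1,R)
state=p1 head=-7 tape=1[.]...1111011010   (p1,.)→(p1,1,R)
state=p1 head=-6 tape=11[.]..1111011010   (p1,.)→(p1,1,R)
state=p1 head=-5 tape=111[.].1111011010
After 37 steps: state p1, head at -5, tape 111..1111011010.

state p1, head at -5, tape 111..1111011010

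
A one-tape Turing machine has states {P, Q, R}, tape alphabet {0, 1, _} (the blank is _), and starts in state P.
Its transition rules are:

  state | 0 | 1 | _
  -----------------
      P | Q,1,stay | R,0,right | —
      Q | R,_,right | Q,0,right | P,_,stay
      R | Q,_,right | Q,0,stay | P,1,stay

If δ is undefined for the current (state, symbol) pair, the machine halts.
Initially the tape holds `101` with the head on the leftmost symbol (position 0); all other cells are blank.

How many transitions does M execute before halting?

4

P | [1]01_   read 1 → write 0, move right, go to R
R | 0[0]1_   read 0 → write _, move right, go to Q
Q | 0_[1]_   read 1 → write 0, move right, go to Q
Q | 0_0[_]   read _ → write _, move stay, go to P
P | 0_0[_]
M halts after 4 transitions.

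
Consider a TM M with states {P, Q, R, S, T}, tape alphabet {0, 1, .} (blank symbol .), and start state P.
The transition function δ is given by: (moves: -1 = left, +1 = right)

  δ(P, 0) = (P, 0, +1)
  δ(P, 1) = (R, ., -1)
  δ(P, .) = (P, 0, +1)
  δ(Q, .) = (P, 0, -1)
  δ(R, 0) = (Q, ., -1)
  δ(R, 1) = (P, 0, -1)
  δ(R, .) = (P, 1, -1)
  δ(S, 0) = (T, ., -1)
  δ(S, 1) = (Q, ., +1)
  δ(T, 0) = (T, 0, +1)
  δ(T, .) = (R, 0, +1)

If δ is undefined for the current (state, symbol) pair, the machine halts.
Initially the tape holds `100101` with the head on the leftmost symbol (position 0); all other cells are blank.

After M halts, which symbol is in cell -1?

state=P head=0 tape=....[1]00101   (P,1)→(R,.,-1)
state=R head=-1 tape=...[.].00101   (R,.)→(P,1,-1)
state=P head=-2 tape=..[.]1.00101   (P,.)→(P,0,+1)
state=P head=-1 tape=..0[1].00101   (P,1)→(R,.,-1)
state=R head=-2 tape=..[0]..00101   (R,0)→(Q,.,-1)
state=Q head=-3 tape=.[.]...00101   (Q,.)→(P,0,-1)
state=P head=-4 tape=[.]0...00101   (P,.)→(P,0,+1)
state=P head=-3 tape=0[0]...00101   (P,0)→(P,0,+1)
state=P head=-2 tape=00[.]..00101   (P,.)→(P,0,+1)
state=P head=-1 tape=000[.].00101   (P,.)→(P,0,+1)
state=P head=0 tape=0000[.]00101   (P,.)→(P,0,+1)
state=P head=1 tape=00000[0]0101   (P,0)→(P,0,+1)
state=P head=2 tape=000000[0]101   (P,0)→(P,0,+1)
state=P head=3 tape=0000000[1]01   (P,1)→(R,.,-1)
state=R head=2 tape=000000[0].01   (R,0)→(Q,.,-1)
state=Q head=1 tape=00000[0]..01
Cell -1 holds 0 when M halts.

0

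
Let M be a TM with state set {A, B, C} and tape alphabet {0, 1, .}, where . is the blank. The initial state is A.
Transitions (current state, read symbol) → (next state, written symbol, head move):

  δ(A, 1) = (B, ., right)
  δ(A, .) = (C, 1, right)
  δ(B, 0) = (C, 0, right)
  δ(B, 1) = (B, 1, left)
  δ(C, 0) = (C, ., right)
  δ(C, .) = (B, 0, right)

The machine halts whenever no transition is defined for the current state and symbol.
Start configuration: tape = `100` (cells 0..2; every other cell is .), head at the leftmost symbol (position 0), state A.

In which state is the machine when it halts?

A | [1]00..   read 1 → write ., move right, go to B
B | .[0]0..   read 0 → write 0, move right, go to C
C | .0[0]..   read 0 → write ., move right, go to C
C | .0.[.].   read . → write 0, move right, go to B
B | .0.0[.]
No transition is defined for (B, .); M halts in state B.

B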